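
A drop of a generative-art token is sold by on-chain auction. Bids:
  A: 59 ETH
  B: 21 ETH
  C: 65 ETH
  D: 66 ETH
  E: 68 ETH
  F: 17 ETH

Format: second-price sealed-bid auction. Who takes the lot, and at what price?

Sorting bids: 68 (E) > 66 (D) > 65 (C) > 59 (A) > 21 (B) > 17 (F)
Second-price: E pays D's bid of 66 ETH.

E pays 66 ETH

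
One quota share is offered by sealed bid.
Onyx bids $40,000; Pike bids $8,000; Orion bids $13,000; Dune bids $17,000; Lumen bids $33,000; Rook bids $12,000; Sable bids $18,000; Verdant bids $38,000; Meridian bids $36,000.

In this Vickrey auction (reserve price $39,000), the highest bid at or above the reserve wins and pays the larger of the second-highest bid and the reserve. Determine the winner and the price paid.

Vickrey auction (reserve price $39,000): the highest bid at or above the reserve wins and pays the larger of the second-highest bid and the reserve.
Sorting bids: 40,000 (Onyx) > 38,000 (Verdant) > 36,000 (Meridian) > 33,000 (Lumen) > 18,000 (Sable) > 17,000 (Dune) > …
Highest eligible bid: Onyx at $40,000.
Second-highest bid $38,000 is below the reserve $39,000, so the reserve binds → payment $39,000.

Onyx pays $39,000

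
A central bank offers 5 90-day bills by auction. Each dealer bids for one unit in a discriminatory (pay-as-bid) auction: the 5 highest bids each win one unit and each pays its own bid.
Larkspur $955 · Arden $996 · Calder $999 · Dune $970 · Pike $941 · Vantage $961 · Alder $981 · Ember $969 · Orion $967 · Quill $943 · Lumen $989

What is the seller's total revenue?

Sorting: 999 (Calder), 996 (Arden), 989 (Lumen), 981 (Alder), 970 (Dune), 969 (Ember), 967 (Orion), …
Top 5: Calder, Arden, Lumen, Alder, Dune.
Total revenue = 999 + 996 + 989 + 981 + 970 = $4,935.

Total revenue: $4,935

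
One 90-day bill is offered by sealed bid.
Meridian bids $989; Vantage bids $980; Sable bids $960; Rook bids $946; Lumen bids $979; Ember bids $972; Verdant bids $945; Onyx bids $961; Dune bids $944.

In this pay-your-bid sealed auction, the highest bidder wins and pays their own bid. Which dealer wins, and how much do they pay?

Bids ranked: 989 (Meridian) > 980 (Vantage) > 979 (Lumen) > 972 (Ember) > 961 (Onyx) > 960 (Sable) > …
Meridian has the highest bid and pays exactly that: $989.

Meridian pays $989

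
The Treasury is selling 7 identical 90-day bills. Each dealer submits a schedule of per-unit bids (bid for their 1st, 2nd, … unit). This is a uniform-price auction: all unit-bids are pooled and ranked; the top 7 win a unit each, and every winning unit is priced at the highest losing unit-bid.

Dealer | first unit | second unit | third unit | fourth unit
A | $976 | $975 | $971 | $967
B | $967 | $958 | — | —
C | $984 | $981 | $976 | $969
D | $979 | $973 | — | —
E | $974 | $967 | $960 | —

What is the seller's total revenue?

Total revenue: $6,811

All unit-bids, highest first — top 7: 984 (C-1), 981 (C-2), 979 (D-1), 976 (A-1), 976 (C-3), 975 (A-2), 974 (E-1)
The (k+1)-th unit-bid is $973.
Allocation: A 2, C 3, D 1, E 1. Every unit priced at $973.
Revenue = 7 × 973 = $6,811.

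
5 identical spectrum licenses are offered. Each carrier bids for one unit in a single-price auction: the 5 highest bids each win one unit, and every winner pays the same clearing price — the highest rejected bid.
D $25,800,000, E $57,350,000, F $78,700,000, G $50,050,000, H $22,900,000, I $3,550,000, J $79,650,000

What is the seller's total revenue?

Total revenue: $114,500,000

Sorting: 79,650,000 (J), 78,700,000 (F), 57,350,000 (E), 50,050,000 (G), 25,800,000 (D), 22,900,000 (H), 3,550,000 (I)
Winners (5 units): J, F, E, G, D.
Clearing price = highest rejected bid = $22,900,000.
Total revenue = 5 × $22,900,000 = $114,500,000.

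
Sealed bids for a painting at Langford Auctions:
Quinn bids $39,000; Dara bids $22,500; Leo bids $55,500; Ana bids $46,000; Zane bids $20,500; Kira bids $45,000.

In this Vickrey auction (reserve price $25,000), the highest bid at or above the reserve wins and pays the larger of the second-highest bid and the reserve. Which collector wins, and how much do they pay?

Leo pays $46,000

Rule: the highest bid at or above the reserve wins and pays the larger of the second-highest bid and the reserve.
Bids ranked: 55,500 (Leo) > 46,000 (Ana) > 45,000 (Kira) > 39,000 (Quinn) > 22,500 (Dara) > 20,500 (Zane)
Highest eligible bid: Leo at $55,500.
max(second-highest $46,000, reserve $25,000) = $46,000; the reserve does not bind.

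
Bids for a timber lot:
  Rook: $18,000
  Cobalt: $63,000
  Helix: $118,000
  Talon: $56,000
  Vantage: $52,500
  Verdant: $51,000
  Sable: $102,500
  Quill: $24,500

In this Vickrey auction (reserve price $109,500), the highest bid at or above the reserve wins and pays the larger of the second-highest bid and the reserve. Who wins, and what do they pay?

Bids ranked: 118,000 (Helix) > 102,500 (Sable) > 63,000 (Cobalt) > 56,000 (Talon) > 52,500 (Vantage) > 51,000 (Verdant) > …
Highest eligible bid: Helix at $118,000.
max(second-highest $102,500, reserve $109,500) = $109,500.

Helix pays $109,500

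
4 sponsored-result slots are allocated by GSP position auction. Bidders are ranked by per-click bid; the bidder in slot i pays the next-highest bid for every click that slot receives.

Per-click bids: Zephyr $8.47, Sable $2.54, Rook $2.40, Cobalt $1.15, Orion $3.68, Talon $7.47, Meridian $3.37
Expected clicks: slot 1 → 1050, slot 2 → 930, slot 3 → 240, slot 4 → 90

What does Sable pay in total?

Sorting advertisers: $8.47 (Zephyr) > $7.47 (Talon) > $3.68 (Orion) > $3.37 (Meridian) > $2.54 (Sable) > …
Sable ranks below slot 4 → no slot, pays nothing.

Sable pays $0.00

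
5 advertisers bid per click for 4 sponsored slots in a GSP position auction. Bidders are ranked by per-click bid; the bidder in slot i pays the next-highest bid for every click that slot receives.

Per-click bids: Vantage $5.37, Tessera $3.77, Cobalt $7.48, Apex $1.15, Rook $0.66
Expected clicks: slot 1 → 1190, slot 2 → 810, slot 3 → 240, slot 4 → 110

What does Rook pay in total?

Rook pays $0.00

Sorting advertisers: $7.48 (Cobalt) > $5.37 (Vantage) > $3.77 (Tessera) > $1.15 (Apex) > $0.66 (Rook)
Rook ranks below slot 4 → no slot, pays nothing.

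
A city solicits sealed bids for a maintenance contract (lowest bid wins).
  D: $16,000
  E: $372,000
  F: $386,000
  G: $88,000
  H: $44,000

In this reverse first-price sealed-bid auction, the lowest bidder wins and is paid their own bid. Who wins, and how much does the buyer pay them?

D is paid $16,000

Rule: the lowest bidder wins and is paid their own bid.
Sorting bids: 16,000 (D) < 44,000 (H) < 88,000 (G) < 372,000 (E) < 386,000 (F)
D is lowest → is paid own bid, $16,000.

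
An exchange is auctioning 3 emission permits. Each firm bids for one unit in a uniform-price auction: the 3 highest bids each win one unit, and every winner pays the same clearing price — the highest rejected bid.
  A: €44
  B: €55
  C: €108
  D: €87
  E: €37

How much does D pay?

Sorting: 108 (C), 87 (D), 55 (B), 44 (A), 37 (E)
Winners (3 units): C, D, B.
Highest unsuccessful bid: €44 → clearing price.
D wins → pays €44.

D pays €44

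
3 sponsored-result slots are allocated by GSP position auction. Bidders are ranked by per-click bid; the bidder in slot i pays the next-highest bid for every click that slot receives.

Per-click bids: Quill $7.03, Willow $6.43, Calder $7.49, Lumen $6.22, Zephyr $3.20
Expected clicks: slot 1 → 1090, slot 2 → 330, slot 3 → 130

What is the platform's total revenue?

Total revenue: $10593.20

Per-click bids in order: $7.49 (Calder) > $7.03 (Quill) > $6.43 (Willow) > $6.22 (Lumen) > …
Slot 1: Calder pays $7.03 × 1090 = $7662.70
Slot 2: Quill pays $6.43 × 330 = $2121.90
Slot 3: Willow pays $6.22 × 130 = $808.60
Total = $10593.20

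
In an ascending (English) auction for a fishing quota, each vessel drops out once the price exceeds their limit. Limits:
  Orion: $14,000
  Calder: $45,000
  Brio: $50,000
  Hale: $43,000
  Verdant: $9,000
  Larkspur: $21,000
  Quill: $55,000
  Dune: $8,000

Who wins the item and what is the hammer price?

Quill wins at $50,000

Limits ranked: 55,000 (Quill) > 50,000 (Brio) > 45,000 (Calder) > 43,000 (Hale) > 21,000 (Larkspur) > 14,000 (Orion) > …
Once the price passes $50,000, only Quill is left; the hammer falls at Brio's limit of $50,000.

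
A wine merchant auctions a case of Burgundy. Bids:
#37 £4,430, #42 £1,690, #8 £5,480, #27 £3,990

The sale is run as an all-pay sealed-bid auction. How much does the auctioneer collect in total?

All-pay sealed-bid auction: the highest bidder wins the item, but every bidder pays their own bid.
Sorting bids: 5,480 (#8) > 4,430 (#37) > 3,990 (#27) > 1,690 (#42)
#8 wins with the top bid; all bids are sunk regardless.
Every bidder forfeits their bid regardless of winning.
Revenue = 4,430 + 1,690 + 5,480 + 3,990 = £15,590.

Total revenue: £15,590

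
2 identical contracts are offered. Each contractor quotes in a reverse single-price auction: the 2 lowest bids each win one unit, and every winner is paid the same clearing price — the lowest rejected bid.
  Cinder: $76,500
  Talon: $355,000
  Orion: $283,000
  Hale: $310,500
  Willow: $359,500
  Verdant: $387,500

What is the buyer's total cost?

Ordering the bids: 76,500 (Cinder), 283,000 (Orion), 310,500 (Hale), 355,000 (Talon), …
Lowest 2: Cinder, Orion.
Lowest unsuccessful bid: $310,500 → clearing price.
Total cost = 2 × $310,500 = $621,000.

Total cost: $621,000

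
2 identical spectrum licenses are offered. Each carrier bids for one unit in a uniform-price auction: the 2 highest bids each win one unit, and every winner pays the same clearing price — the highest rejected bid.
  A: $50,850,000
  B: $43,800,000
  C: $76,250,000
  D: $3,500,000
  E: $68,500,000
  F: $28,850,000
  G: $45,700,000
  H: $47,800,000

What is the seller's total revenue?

Ordering the bids: 76,250,000 (C), 68,500,000 (E), 50,850,000 (A), 47,800,000 (H), …
The 2 highest are C, E.
Clearing price = highest rejected bid = $50,850,000.
Total revenue = 2 × $50,850,000 = $101,700,000.

Total revenue: $101,700,000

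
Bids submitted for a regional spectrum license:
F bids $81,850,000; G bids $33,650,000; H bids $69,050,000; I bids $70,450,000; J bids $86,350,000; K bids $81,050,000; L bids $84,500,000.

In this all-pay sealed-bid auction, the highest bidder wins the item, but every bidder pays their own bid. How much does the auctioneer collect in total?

Sorting bids: 86,350,000 (J) > 84,500,000 (L) > 81,850,000 (F) > 81,050,000 (K) > 70,450,000 (I) > 69,050,000 (H) > …
Every bidder forfeits their bid regardless of winning.
Revenue = 81,850,000 + 33,650,000 + 69,050,000 + 70,450,000 + 86,350,000 + 81,050,000 + 84,500,000 = $506,900,000.

Total revenue: $506,900,000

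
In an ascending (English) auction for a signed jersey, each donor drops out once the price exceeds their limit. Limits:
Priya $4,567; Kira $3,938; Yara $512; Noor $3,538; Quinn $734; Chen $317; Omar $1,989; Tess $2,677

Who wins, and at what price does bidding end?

Limits ranked: 4,567 (Priya) > 3,938 (Kira) > 3,538 (Noor) > 2,677 (Tess) > 1,989 (Omar) > 734 (Quinn) > …
Once the price passes $3,938, only Priya is left; the hammer falls at Kira's limit of $3,938.

Priya wins at $3,938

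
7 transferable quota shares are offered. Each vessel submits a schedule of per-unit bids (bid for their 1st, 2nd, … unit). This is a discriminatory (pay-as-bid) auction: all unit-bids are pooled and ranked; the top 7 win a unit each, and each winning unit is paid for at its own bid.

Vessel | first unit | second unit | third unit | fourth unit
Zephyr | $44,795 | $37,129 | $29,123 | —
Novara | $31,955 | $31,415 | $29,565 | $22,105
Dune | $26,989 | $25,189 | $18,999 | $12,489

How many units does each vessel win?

Merging the schedules and taking the best 7: 44,795 (Zephyr-1), 37,129 (Zephyr-2), 31,955 (Novara-1), 31,415 (Novara-2), 29,565 (Novara-3), 29,123 (Zephyr-3), 26,989 (Dune-1)
Next rejected bid: $25,189 (not a price — pay-as-bid).
Allocation: Dune 1, Novara 3, Zephyr 3.

Dune 1, Novara 3, Zephyr 3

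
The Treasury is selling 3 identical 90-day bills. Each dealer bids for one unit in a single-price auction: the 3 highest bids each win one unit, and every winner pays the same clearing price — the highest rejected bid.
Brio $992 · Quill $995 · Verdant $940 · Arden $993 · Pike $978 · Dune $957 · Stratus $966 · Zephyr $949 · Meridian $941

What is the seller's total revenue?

Ordering the bids: 995 (Quill), 993 (Arden), 992 (Brio), 978 (Pike), 966 (Stratus), …
The 3 highest are Quill, Arden, Brio.
Clearing price = highest rejected bid = $978.
Total revenue = 3 × $978 = $2,934.

Total revenue: $2,934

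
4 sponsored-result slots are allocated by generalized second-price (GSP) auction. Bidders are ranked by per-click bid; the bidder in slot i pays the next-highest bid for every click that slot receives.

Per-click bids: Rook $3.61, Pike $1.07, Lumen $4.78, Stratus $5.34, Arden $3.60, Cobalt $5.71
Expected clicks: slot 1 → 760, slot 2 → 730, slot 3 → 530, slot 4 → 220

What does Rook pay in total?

Sorting advertisers: $5.71 (Cobalt) > $5.34 (Stratus) > $4.78 (Lumen) > $3.61 (Rook) > $3.60 (Arden) > …
Rook holds slot 4 → pays next bid $3.60 × 220 clicks = $792.00.

Rook pays $792.00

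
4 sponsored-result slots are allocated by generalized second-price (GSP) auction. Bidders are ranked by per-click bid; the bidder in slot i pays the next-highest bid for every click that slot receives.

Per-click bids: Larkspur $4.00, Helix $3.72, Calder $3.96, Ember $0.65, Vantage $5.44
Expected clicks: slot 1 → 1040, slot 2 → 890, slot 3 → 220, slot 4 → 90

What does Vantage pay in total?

Vantage pays $4160.00

Per-click bids in order: $5.44 (Vantage) > $4.00 (Larkspur) > $3.96 (Calder) > $3.72 (Helix) > $0.65 (Ember)
Vantage holds slot 1 → pays next bid $4.00 × 1040 clicks = $4160.00.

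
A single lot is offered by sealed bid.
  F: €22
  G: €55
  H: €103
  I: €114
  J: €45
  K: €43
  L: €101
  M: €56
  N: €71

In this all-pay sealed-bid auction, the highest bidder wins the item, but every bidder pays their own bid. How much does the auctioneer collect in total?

Bids in order: 114 (I) > 103 (H) > 101 (L) > 71 (N) > 56 (M) > 55 (G) > …
Every bidder forfeits their bid regardless of winning.
Revenue = 22 + 55 + 103 + 114 + 45 + 43 + 101 + 56 + 71 = €610.

Total revenue: €610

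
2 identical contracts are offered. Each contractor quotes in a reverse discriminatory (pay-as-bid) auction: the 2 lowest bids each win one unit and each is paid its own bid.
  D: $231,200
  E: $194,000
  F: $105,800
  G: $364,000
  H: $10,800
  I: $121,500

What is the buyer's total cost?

Ordering the bids: 10,800 (H), 105,800 (F), 121,500 (I), 194,000 (E), …
Winners (2 units): H, F.
Total cost = 10,800 + 105,800 = $116,600.

Total cost: $116,600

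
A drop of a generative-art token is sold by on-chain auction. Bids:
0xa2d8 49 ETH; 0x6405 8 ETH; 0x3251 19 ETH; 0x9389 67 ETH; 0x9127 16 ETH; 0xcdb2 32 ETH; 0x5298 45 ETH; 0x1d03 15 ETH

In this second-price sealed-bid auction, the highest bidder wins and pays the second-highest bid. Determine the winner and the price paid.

0x9389 pays 49 ETH

Second-price sealed-bid auction: the highest bidder wins and pays the second-highest bid.
Sorting bids: 67 (0x9389) > 49 (0xa2d8) > 45 (0x5298) > 32 (0xcdb2) > 19 (0x3251) > 16 (0x9127) > …
0x9389 wins with the highest bid; price is set by the runner-up at 49 ETH.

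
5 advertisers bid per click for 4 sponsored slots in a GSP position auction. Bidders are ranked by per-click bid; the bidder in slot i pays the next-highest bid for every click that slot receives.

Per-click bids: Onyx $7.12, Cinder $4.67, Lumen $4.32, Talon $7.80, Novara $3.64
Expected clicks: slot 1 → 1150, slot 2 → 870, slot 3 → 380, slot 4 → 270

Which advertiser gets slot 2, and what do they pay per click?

Onyx; $4.67 per click

Sorting advertisers: $7.80 (Talon) > $7.12 (Onyx) > $4.67 (Cinder) > $4.32 (Lumen) > $3.64 (Novara)
Slot 2 goes to the second-ranked bidder, Onyx, who pays the next bid down: $4.67/click.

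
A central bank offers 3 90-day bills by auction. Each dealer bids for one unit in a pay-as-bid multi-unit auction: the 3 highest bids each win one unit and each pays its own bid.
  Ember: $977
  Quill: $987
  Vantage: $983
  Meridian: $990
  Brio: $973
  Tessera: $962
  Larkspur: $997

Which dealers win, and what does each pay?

Larkspur $997, Meridian $990, Quill $987

Bids ranked high→low: 997 (Larkspur), 990 (Meridian), 987 (Quill), 983 (Vantage), 977 (Ember), …
The 3 highest are Larkspur, Meridian, Quill.
Each winner pays its own bid: Larkspur $997, Meridian $990, Quill $987.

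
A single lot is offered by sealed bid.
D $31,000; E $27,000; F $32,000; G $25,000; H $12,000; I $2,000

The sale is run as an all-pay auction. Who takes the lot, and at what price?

F pays $32,000

Bids ranked: 32,000 (F) > 31,000 (D) > 27,000 (E) > 25,000 (G) > 12,000 (H) > 2,000 (I)
F wins with the top bid; all bids are sunk regardless.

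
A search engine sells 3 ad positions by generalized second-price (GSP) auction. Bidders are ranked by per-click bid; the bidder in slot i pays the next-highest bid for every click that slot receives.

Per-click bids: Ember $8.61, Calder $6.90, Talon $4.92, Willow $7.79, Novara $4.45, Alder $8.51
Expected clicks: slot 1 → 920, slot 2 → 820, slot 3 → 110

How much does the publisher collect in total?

Total revenue: $14976.00

Per-click bids in order: $8.61 (Ember) > $8.51 (Alder) > $7.79 (Willow) > $6.90 (Calder) > …
Slot 1: Ember pays $8.51 × 920 = $7829.20
Slot 2: Alder pays $7.79 × 820 = $6387.80
Slot 3: Willow pays $6.90 × 110 = $759.00
Total = $14976.00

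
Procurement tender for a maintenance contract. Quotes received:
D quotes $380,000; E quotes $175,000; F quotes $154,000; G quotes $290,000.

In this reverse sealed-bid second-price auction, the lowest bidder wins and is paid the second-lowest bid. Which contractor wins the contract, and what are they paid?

F is paid $175,000

Bids ranked: 154,000 (F) < 175,000 (E) < 290,000 (G) < 380,000 (D)
Second-price: F is paid E's bid of $175,000.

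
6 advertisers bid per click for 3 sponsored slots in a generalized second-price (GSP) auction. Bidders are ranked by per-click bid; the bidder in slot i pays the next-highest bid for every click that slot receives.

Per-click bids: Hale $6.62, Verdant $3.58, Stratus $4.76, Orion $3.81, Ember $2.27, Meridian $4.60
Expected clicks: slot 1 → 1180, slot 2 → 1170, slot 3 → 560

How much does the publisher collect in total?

Total revenue: $13132.40

Per-click bids in order: $6.62 (Hale) > $4.76 (Stratus) > $4.60 (Meridian) > $3.81 (Orion) > …
Slot 1: Hale pays $4.76 × 1180 = $5616.80
Slot 2: Stratus pays $4.60 × 1170 = $5382.00
Slot 3: Meridian pays $3.81 × 560 = $2133.60
Total = $13132.40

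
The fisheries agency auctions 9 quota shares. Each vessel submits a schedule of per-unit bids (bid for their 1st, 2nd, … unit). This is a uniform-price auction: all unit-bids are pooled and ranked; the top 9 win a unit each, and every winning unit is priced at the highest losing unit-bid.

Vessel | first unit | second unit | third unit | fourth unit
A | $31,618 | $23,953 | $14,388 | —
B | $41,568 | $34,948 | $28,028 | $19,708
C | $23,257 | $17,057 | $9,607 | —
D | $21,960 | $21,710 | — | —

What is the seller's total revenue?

All unit-bids, highest first — top 9: 41,568 (B-1), 34,948 (B-2), 31,618 (A-1), 28,028 (B-3), 23,953 (A-2), 23,257 (C-1), 21,960 (D-1), 21,710 (D-2), 19,708 (B-4)
The (k+1)-th unit-bid is $17,057.
Allocation: A 2, B 4, C 1, D 2. Every unit priced at $17,057.
Revenue = 9 × 17,057 = $153,513.

Total revenue: $153,513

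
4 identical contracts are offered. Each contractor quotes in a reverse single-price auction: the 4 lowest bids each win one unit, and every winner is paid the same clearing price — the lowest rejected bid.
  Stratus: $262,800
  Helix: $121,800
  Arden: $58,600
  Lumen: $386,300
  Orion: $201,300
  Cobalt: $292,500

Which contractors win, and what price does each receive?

Bids ranked low→high: 58,600 (Arden), 121,800 (Helix), 201,300 (Orion), 262,800 (Stratus), 292,500 (Cobalt), 386,300 (Lumen)
The 4 lowest are Arden, Helix, Orion, Stratus.
First losing bid is Cobalt's $292,500, which sets the uniform price.

Arden, Helix, Orion, Stratus; each is paid $292,500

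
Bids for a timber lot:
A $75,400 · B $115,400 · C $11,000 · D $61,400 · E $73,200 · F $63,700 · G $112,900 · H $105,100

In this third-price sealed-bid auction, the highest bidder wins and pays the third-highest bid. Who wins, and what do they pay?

Bids ranked: 115,400 (B) > 112,900 (G) > 105,100 (H) > 75,400 (A) > 73,200 (E) > 63,700 (F) > …
B wins; payment is bid #3 in the ranking = $105,100.

B pays $105,100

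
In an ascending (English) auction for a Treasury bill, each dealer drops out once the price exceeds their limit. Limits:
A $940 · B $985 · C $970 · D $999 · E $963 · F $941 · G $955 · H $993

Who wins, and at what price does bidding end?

Limits in order: 999 (D) > 993 (H) > 985 (B) > 970 (C) > 963 (E) > 955 (G) > …
Once the price passes $993, only D is left; the hammer falls at H's limit of $993.

D wins at $993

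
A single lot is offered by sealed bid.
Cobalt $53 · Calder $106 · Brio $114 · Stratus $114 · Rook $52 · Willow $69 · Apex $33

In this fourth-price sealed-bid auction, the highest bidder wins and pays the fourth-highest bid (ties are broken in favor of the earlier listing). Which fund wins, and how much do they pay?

Bids ranked: 114 (Brio) > 114 (Stratus) > 106 (Calder) > 69 (Willow) > 53 (Cobalt) > 52 (Rook) > …
Tie at $114 → Brio wins by tie-break.
Brio is highest; pays the fourth-highest bid, $69.

Brio pays $69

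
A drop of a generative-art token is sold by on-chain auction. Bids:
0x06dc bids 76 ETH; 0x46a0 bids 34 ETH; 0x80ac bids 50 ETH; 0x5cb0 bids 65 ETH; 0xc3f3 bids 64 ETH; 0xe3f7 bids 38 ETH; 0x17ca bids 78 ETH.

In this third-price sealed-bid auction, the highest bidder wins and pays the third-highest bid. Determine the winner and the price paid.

Third-price sealed-bid auction: the highest bidder wins and pays the third-highest bid.
Sorting bids: 78 (0x17ca) > 76 (0x06dc) > 65 (0x5cb0) > 64 (0xc3f3) > 50 (0x80ac) > 38 (0xe3f7) > …
0x17ca wins; payment is bid #3 in the ranking = 65 ETH.

0x17ca pays 65 ETH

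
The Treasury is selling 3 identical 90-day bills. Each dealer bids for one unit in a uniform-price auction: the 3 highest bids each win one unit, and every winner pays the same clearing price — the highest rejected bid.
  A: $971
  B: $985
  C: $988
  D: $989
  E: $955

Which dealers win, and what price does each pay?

D, C, B; each pays $971

Bids ranked high→low: 989 (D), 988 (C), 985 (B), 971 (A), 955 (E)
Winners (3 units): D, C, B.
Highest unsuccessful bid: $971 → clearing price.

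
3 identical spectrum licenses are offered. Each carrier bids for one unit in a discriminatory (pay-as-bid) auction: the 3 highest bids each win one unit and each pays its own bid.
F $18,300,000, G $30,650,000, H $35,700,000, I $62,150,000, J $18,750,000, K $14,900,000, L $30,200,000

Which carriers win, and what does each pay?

Ordering the bids: 62,150,000 (I), 35,700,000 (H), 30,650,000 (G), 30,200,000 (L), 18,750,000 (J), …
Top 3: I, H, G.
Each winner pays its own bid: I $62,150,000, H $35,700,000, G $30,650,000.

I $62,150,000, H $35,700,000, G $30,650,000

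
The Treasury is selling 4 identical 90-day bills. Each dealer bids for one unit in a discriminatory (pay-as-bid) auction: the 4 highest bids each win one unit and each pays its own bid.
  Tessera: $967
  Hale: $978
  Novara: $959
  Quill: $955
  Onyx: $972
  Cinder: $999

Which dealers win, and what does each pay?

Cinder $999, Hale $978, Onyx $972, Tessera $967

Bids ranked high→low: 999 (Cinder), 978 (Hale), 972 (Onyx), 967 (Tessera), 959 (Novara), 955 (Quill)
Top 4: Cinder, Hale, Onyx, Tessera.
Each winner pays its own bid: Cinder $999, Hale $978, Onyx $972, Tessera $967.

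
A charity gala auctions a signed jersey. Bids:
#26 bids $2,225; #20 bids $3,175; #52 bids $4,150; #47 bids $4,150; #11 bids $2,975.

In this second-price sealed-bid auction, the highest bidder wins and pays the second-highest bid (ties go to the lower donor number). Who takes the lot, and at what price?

#47 pays $4,150

Second-price sealed-bid auction: the highest bidder wins and pays the second-highest bid.
Bids in order: 4,150 (#47) > 4,150 (#52) > 3,175 (#20) > 2,975 (#11) > 2,225 (#26)
Tie at $4,150 → #47 wins by tie-break.
#47 wins with the highest bid; price is set by the runner-up at $4,150.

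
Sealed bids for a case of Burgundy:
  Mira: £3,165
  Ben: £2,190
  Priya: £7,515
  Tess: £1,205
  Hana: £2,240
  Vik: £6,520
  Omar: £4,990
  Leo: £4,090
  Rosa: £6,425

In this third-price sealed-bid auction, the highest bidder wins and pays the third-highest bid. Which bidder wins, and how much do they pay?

Priya pays £6,425

Bids in order: 7,515 (Priya) > 6,520 (Vik) > 6,425 (Rosa) > 4,990 (Omar) > 4,090 (Leo) > 3,165 (Mira) > …
Priya is highest; pays the third-highest bid, £6,425.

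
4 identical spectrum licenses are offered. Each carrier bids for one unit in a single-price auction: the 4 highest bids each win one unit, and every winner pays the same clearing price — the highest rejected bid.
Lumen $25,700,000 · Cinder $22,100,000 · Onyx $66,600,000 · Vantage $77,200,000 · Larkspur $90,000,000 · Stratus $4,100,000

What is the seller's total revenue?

Sorting: 90,000,000 (Larkspur), 77,200,000 (Vantage), 66,600,000 (Onyx), 25,700,000 (Lumen), 22,100,000 (Cinder), 4,100,000 (Stratus)
The 4 highest are Larkspur, Vantage, Onyx, Lumen.
First losing bid is Cinder's $22,100,000, which sets the uniform price.
Total revenue = 4 × $22,100,000 = $88,400,000.

Total revenue: $88,400,000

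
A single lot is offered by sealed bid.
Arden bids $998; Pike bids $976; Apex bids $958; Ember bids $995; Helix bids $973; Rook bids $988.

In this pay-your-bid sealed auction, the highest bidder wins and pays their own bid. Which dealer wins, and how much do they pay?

Sorting bids: 998 (Arden) > 995 (Ember) > 988 (Rook) > 976 (Pike) > 973 (Helix) > 958 (Apex)
First-price: Arden pays what they bid, $998.

Arden pays $998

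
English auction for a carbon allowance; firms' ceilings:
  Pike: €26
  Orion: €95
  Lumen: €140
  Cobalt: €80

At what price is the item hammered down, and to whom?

Open ascending-bid auction: the price rises until one bidder remains; the winner pays the price at which the last rival dropped out.
Limits in order: 140 (Lumen) > 95 (Orion) > 80 (Cobalt) > 26 (Pike)
Bidding ends when Orion exits at €95; Lumen takes it.

Lumen wins at €95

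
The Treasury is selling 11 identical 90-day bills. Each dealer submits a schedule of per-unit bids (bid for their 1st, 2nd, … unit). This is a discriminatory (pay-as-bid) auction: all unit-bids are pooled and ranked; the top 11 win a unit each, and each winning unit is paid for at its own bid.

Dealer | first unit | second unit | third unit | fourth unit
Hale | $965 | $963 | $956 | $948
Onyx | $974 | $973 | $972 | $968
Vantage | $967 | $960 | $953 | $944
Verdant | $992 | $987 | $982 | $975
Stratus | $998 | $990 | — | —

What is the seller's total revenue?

All unit-bids, highest first — top 11: 998 (Stratus-1), 992 (Verdant-1), 990 (Stratus-2), 987 (Verdant-2), 982 (Verdant-3), 975 (Verdant-4), 974 (Onyx-1), 973 (Onyx-2), 972 (Onyx-3), 968 (Onyx-4), 967 (Vantage-1)
Next rejected bid: $965 (not a price — pay-as-bid).
Each winning unit pays its own bid.
Revenue = 998 + 992 + 990 + 987 + 982 + 975 + 974 + 973 + 972 + 968 + 967 = $10,778.

Total revenue: $10,778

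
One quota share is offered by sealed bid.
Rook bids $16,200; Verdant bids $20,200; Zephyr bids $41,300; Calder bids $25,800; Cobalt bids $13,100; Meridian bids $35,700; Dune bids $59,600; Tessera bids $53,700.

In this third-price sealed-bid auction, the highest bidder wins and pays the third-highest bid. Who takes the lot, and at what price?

Sorting bids: 59,600 (Dune) > 53,700 (Tessera) > 41,300 (Zephyr) > 35,700 (Meridian) > 25,800 (Calder) > 20,200 (Verdant) > …
Dune wins; payment is bid #3 in the ranking = $41,300.

Dune pays $41,300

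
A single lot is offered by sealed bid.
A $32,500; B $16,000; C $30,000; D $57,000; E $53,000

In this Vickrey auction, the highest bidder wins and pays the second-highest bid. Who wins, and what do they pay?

Bids ranked: 57,000 (D) > 53,000 (E) > 32,500 (A) > 30,000 (C) > 16,000 (B)
D wins with the highest bid; price is set by the runner-up at $53,000.

D pays $53,000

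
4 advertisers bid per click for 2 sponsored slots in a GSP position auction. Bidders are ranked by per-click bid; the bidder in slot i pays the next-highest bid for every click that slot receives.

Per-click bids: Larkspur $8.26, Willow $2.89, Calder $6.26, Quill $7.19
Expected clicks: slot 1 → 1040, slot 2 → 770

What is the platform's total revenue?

Per-click bids in order: $8.26 (Larkspur) > $7.19 (Quill) > $6.26 (Calder) > …
Slot 1: Larkspur pays $7.19 × 1040 = $7477.60
Slot 2: Quill pays $6.26 × 770 = $4820.20
Total = $12297.80

Total revenue: $12297.80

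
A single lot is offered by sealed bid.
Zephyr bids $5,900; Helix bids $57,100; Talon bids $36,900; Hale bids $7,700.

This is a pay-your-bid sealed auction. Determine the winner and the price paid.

Helix pays $57,100

Bids ranked: 57,100 (Helix) > 36,900 (Talon) > 7,700 (Hale) > 5,900 (Zephyr)
Helix has the highest bid and pays exactly that: $57,100.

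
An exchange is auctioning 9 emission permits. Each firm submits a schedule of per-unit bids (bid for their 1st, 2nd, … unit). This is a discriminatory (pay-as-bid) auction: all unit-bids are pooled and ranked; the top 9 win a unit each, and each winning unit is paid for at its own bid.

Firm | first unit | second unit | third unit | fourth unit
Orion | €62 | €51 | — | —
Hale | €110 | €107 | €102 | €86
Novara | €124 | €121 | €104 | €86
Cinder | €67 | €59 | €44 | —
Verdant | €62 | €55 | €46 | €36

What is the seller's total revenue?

Total revenue: €907

Pooled unit-bids ranked (top 9): 124 (Novara-1), 121 (Novara-2), 110 (Hale-1), 107 (Hale-2), 104 (Novara-3), 102 (Hale-3), 86 (Hale-4), 86 (Novara-4), 67 (Cinder-1)
Next rejected bid: €62 (not a price — pay-as-bid).
Each winning unit pays its own bid.
Revenue = 124 + 121 + 110 + 107 + 104 + 102 + 86 + 86 + 67 = €907.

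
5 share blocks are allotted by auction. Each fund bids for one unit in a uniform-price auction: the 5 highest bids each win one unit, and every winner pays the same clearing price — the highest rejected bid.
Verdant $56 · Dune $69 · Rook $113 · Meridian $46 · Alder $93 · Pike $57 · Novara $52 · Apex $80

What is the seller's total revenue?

Total revenue: $280

Ordering the bids: 113 (Rook), 93 (Alder), 80 (Apex), 69 (Dune), 57 (Pike), 56 (Verdant), 52 (Novara), …
Winners (5 units): Rook, Alder, Apex, Dune, Pike.
Highest unsuccessful bid: $56 → clearing price.
Total revenue = 5 × $56 = $280.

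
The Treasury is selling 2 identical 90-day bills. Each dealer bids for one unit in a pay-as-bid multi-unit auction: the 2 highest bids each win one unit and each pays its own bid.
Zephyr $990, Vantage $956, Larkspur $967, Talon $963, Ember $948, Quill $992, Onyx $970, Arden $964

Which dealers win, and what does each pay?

Quill $992, Zephyr $990

Bids ranked high→low: 992 (Quill), 990 (Zephyr), 970 (Onyx), 967 (Larkspur), …
Winners (2 units): Quill, Zephyr.
Each winner pays its own bid: Quill $992, Zephyr $990.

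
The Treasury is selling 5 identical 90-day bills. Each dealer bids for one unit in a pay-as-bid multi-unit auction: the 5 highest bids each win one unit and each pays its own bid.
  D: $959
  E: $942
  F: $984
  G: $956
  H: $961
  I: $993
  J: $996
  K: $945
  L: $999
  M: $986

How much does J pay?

J pays $996

Ordering the bids: 999 (L), 996 (J), 993 (I), 986 (M), 984 (F), 961 (H), 959 (D), …
Top 5: L, J, I, M, F.
J wins → own bid $996.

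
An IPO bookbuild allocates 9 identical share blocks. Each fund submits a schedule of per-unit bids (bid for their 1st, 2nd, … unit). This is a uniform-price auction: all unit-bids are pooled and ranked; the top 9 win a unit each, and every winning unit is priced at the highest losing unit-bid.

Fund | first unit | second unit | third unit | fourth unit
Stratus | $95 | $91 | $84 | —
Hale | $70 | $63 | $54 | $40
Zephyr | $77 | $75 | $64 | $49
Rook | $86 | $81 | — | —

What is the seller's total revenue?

All unit-bids, highest first — top 9: 95 (Stratus-1), 91 (Stratus-2), 86 (Rook-1), 84 (Stratus-3), 81 (Rook-2), 77 (Zephyr-1), 75 (Zephyr-2), 70 (Hale-1), 64 (Zephyr-3)
First bid not allocated: $63.
Allocation: Hale 1, Rook 2, Stratus 3, Zephyr 3. Every unit priced at $63.
Revenue = 9 × 63 = $567.

Total revenue: $567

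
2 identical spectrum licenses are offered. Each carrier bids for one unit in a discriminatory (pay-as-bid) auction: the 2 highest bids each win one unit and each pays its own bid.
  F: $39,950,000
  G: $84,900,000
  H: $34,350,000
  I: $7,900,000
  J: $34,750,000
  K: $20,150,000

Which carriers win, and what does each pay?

G $84,900,000, F $39,950,000

Sorting: 84,900,000 (G), 39,950,000 (F), 34,750,000 (J), 34,350,000 (H), …
Winners (2 units): G, F.
Each winner pays its own bid: G $84,900,000, F $39,950,000.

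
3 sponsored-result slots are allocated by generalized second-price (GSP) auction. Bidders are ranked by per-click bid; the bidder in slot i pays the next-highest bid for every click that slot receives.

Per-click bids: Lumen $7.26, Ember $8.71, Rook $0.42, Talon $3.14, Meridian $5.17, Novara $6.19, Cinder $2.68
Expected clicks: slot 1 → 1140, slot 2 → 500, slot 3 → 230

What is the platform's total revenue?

Per-click bids in order: $8.71 (Ember) > $7.26 (Lumen) > $6.19 (Novara) > $5.17 (Meridian) > …
Slot 1: Ember pays $7.26 × 1140 = $8276.40
Slot 2: Lumen pays $6.19 × 500 = $3095.00
Slot 3: Novara pays $5.17 × 230 = $1189.10
Total = $12560.50

Total revenue: $12560.50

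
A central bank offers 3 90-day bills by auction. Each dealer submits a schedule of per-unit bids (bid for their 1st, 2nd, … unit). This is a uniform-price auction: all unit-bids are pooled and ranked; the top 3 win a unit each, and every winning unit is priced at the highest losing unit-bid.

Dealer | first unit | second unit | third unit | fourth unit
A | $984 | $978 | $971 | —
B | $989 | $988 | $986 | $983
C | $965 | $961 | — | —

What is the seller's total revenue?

Pooled unit-bids ranked (top 3): 989 (B-1), 988 (B-2), 986 (B-3)
First bid not allocated: $984.
Allocation: B 3. Every unit priced at $984.
Revenue = 3 × 984 = $2,952.

Total revenue: $2,952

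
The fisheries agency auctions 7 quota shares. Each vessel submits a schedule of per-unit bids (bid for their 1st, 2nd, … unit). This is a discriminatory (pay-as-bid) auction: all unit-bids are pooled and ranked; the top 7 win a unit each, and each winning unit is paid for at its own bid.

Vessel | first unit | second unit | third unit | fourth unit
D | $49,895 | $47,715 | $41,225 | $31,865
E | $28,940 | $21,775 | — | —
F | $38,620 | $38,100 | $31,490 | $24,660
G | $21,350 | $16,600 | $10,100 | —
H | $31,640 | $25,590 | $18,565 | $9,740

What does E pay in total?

Pooled unit-bids ranked (top 7): 49,895 (D-1), 47,715 (D-2), 41,225 (D-3), 38,620 (F-1), 38,100 (F-2), 31,865 (D-4), 31,640 (H-1)
Next rejected bid: $31,490 (not a price — pay-as-bid).
E wins no units.

E pays $0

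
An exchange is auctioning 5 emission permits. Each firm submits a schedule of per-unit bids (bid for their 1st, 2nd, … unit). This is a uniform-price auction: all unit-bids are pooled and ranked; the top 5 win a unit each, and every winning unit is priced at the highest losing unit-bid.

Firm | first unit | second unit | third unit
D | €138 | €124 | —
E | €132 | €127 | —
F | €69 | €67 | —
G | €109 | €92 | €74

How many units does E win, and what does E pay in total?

E: 2 units, pays €184

Pooled unit-bids ranked (top 5): 138 (D-1), 132 (E-1), 127 (E-2), 124 (D-2), 109 (G-1)
The (k+1)-th unit-bid is €92.
E wins 2 unit(s) at €92 each.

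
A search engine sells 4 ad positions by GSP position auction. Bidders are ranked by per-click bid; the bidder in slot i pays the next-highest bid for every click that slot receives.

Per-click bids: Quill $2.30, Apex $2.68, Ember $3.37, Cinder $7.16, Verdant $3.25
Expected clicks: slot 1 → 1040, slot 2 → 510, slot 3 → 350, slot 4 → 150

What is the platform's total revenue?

Total revenue: $6445.30

Per-click bids in order: $7.16 (Cinder) > $3.37 (Ember) > $3.25 (Verdant) > $2.68 (Apex) > $2.30 (Quill)
Slot 1: Cinder pays $3.37 × 1040 = $3504.80
Slot 2: Ember pays $3.25 × 510 = $1657.50
Slot 3: Verdant pays $2.68 × 350 = $938.00
Slot 4: Apex pays $2.30 × 150 = $345.00
Total = $6445.30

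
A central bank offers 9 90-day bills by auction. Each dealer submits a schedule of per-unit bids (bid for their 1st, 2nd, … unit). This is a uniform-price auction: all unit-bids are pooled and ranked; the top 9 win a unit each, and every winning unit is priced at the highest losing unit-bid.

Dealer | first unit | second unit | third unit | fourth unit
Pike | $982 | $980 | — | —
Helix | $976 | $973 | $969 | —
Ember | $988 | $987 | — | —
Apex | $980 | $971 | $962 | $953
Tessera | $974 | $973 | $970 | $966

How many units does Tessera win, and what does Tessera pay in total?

All unit-bids, highest first — top 9: 988 (Ember-1), 987 (Ember-2), 982 (Pike-1), 980 (Pike-2), 980 (Apex-1), 976 (Helix-1), 974 (Tessera-1), 973 (Helix-2), 973 (Tessera-2)
The (k+1)-th unit-bid is $971.
Tessera wins 2 unit(s) at $971 each.

Tessera: 2 units, pays $1,942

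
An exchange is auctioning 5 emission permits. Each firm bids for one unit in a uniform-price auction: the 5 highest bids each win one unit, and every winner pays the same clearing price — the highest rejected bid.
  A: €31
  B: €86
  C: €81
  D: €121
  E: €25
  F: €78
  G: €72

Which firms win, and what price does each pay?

D, B, C, F, G; each pays €31

Ordering the bids: 121 (D), 86 (B), 81 (C), 78 (F), 72 (G), 31 (A), 25 (E)
Winners (5 units): D, B, C, F, G.
Clearing price = highest rejected bid = €31.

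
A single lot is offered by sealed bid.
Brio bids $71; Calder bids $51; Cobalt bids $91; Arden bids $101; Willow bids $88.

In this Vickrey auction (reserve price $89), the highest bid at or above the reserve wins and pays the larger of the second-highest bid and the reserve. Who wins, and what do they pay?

Vickrey auction (reserve price $89): the highest bid at or above the reserve wins and pays the larger of the second-highest bid and the reserve.
Bids in order: 101 (Arden) > 91 (Cobalt) > 88 (Willow) > 71 (Brio) > 51 (Calder)
Highest eligible bid: Arden at $101.
max(second-highest $91, reserve $89) = $91; the reserve does not bind.

Arden pays $91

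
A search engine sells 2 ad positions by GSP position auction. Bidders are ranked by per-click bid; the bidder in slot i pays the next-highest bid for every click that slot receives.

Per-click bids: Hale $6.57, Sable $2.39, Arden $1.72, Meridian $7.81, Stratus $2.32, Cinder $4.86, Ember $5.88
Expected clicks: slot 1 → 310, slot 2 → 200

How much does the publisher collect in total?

Total revenue: $3212.70

Ranked by bid: $7.81 (Meridian) > $6.57 (Hale) > $5.88 (Ember) > …
Slot 1: Meridian pays $6.57 × 310 = $2036.70
Slot 2: Hale pays $5.88 × 200 = $1176.00
Total = $3212.70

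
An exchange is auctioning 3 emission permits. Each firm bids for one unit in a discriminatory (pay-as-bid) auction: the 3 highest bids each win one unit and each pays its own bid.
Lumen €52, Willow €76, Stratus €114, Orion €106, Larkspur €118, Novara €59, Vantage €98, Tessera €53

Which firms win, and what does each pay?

Larkspur €118, Stratus €114, Orion €106

Ordering the bids: 118 (Larkspur), 114 (Stratus), 106 (Orion), 98 (Vantage), 76 (Willow), …
The 3 highest are Larkspur, Stratus, Orion.
Each winner pays its own bid: Larkspur €118, Stratus €114, Orion €106.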